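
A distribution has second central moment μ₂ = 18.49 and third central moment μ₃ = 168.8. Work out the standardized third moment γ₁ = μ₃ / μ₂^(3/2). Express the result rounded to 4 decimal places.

2.1231

σ = √μ₂ = √18.49 = 4.30000
σ³ = μ₂^(3/2) = 79.50700
γ₁ = μ₃/σ³ = 168.8 / 79.50700 ≈ 2.1231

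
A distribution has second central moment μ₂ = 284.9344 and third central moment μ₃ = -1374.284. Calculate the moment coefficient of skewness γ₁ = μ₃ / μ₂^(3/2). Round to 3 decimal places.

σ = √μ₂ = √284.9344 = 16.88000
σ³ = μ₂^(3/2) = 4809.69267
γ₁ = μ₃/σ³ = -1374.284 / 4809.69267 ≈ -0.286

-0.286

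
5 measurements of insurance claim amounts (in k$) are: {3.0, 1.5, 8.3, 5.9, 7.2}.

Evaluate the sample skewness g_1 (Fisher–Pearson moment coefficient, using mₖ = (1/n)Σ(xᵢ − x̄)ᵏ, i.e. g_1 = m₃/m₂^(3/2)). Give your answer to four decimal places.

-0.2545

x̄ = (3.0 + 1.5 + 8.3 + 5.9 + 7.2) / 5 = 5.1800
deviations (xᵢ − x̄): -2.1800, -3.6800, 3.1200, 0.7200, 2.0200
Σ(xᵢ − x̄)² = 32.6280 ⇒ m₂ = 32.6280/5 = 6.52560
Σ(xᵢ − x̄)³ = -21.2093 ⇒ m₃ = -21.2093/5 = -4.24186
m₂^(3/2) = 6.52560^(1.5) = 16.66981
g_1 = m₃ / m₂^(3/2) = -4.24186 / 16.66981 ≈ -0.2545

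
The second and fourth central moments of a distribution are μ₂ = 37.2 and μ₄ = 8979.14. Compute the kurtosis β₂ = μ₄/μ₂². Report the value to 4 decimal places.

μ₂² = 37.2² = 1383.84000
μ₄/μ₂² = 8979.14 / 1383.84000 = 6.48857
β₂ ≈ 6.4886

6.4886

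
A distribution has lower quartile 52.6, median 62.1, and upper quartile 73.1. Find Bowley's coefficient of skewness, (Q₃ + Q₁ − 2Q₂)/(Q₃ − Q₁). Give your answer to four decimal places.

0.0732

numerator: Q₃ + Q₁ − 2Q₂ = 73.1 + 52.6 − 2×62.1 = 1.5000
denominator: Q₃ − Q₁ = 73.1 − 52.6 = 20.5000
Bowley skewness = 1.5000 / 20.5000 ≈ 0.0732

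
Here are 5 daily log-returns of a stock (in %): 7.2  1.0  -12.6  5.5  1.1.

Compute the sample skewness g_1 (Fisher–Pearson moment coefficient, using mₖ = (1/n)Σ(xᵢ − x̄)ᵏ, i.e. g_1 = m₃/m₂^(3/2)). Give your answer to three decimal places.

-1.056

x̄ = (7.2 + 1.0 - 12.6 + 5.5 + 1.1) / 5 = 0.4400
deviations (xᵢ − x̄): 6.7600, 0.5600, -13.0400, 5.0600, 0.6600
Σ(xᵢ − x̄)² = 242.0920 ⇒ m₂ = 242.0920/5 = 48.41840
Σ(xᵢ − x̄)³ = -1778.4094 ⇒ m₃ = -1778.4094/5 = -355.68187
m₂^(3/2) = 48.41840^(1.5) = 336.91136
g_1 = m₃ / m₂^(3/2) = -355.68187 / 336.91136 ≈ -1.056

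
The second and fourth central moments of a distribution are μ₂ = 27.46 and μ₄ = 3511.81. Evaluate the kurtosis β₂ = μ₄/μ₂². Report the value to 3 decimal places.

4.657

μ₂² = 27.46² = 754.05160
μ₄/μ₂² = 3511.81 / 754.05160 = 4.65725
β₂ ≈ 4.657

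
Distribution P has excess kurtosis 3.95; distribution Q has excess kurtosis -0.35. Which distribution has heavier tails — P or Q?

P

Higher excess kurtosis ⇒ heavier tails relative to the normal distribution.
3.95 vs -0.35: the larger is 3.95, so P has heavier tails. (P is leptokurtic — heavier-than-normal tails; the other is platykurtic.)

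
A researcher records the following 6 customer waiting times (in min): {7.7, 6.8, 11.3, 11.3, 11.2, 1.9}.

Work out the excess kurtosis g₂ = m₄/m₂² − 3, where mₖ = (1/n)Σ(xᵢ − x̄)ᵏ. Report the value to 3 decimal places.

x̄ = 8.3667
Σ(xᵢ − x̄)² = 69.9533 ⇒ m₂ = 11.65889
Σ(xᵢ − x̄)⁴ = 1967.4665 ⇒ m₄ = 327.91109
m₂² = 135.92969
g₂ = m₄/m₂² − 3 = 2.41236 − 3 ≈ -0.588

-0.588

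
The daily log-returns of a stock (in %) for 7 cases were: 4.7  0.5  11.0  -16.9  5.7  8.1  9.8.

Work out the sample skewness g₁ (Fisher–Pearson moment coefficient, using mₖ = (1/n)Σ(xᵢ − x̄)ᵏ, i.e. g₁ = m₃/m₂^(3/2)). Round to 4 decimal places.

x̄ = (4.7 + 0.5 + 11.0 - 16.9 + 5.7 + 8.1 + 9.8) / 7 = 3.2714
deviations (xᵢ − x̄): 1.4286, -2.7714, 7.7286, -20.1714, 2.4286, 4.8286, 6.5286
Σ(xᵢ − x̄)² = 548.1743 ⇒ m₂ = 548.1743/7 = 78.31061
Σ(xᵢ − x̄)³ = -7359.0555 ⇒ m₃ = -7359.0555/7 = -1051.29364
m₂^(3/2) = 78.31061^(1.5) = 692.99632
g₁ = m₃ / m₂^(3/2) = -1051.29364 / 692.99632 ≈ -1.5170

-1.5170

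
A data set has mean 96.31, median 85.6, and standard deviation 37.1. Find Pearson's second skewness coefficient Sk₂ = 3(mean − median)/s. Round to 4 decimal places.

0.8660

Sk₂ = 3(96.31 − 85.6) / 37.1 = 3 × 10.7100 / 37.1
    = 32.1300 / 37.1 ≈ 0.8660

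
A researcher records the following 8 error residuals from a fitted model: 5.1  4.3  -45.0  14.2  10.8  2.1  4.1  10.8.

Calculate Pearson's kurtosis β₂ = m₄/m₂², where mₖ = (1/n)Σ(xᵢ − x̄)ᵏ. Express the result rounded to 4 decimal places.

x̄ = 0.8000
Σ(xᵢ − x̄)² = 2520.5200 ⇒ m₂ = 315.06500
Σ(xᵢ − x̄)⁴ = 4452948.7540 ⇒ m₄ = 556618.59425
m₂² = 99265.95423
β₂ = m₄/m₂² = 556618.59425 / 99265.95423 ≈ 5.6073

5.6073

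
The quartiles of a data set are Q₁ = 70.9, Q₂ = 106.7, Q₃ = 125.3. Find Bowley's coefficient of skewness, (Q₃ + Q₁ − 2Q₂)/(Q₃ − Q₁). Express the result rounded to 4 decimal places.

numerator: Q₃ + Q₁ − 2Q₂ = 125.3 + 70.9 − 2×106.7 = -17.2000
denominator: Q₃ − Q₁ = 125.3 − 70.9 = 54.4000
Bowley skewness = -17.2000 / 54.4000 ≈ -0.3162

-0.3162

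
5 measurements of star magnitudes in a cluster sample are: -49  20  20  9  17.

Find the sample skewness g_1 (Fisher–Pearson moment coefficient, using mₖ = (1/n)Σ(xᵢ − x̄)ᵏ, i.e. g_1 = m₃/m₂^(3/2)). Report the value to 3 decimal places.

x̄ = (-49 + 20 + 20 + 9 + 17) / 5 = 3.4000
deviations (xᵢ − x̄): -52.4000, 16.6000, 16.6000, 5.6000, 13.6000
Σ(xᵢ − x̄)² = 3513.2000 ⇒ m₂ = 3513.2000/5 = 702.64000
Σ(xᵢ − x̄)³ = -132038.1600 ⇒ m₃ = -132038.1600/5 = -26407.63200
m₂^(3/2) = 702.64000^(1.5) = 18625.12965
g_1 = m₃ / m₂^(3/2) = -26407.63200 / 18625.12965 ≈ -1.418

-1.418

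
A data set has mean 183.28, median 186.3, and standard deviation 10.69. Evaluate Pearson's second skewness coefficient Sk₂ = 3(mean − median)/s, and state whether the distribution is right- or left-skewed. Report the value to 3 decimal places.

-0.848, left-skewed

Sk₂ = 3(183.28 − 186.3) / 10.69 = 3 × -3.0200 / 10.69
    = -9.0600 / 10.69 ≈ -0.848
Sk₂ < 0 ⇒ mean < median ⇒ left-skewed (negative skew).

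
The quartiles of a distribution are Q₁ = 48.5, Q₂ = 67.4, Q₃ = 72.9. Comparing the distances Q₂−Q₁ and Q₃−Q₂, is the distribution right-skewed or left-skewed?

left-skewed

Q₂ − Q₁ = 18.9;  Q₃ − Q₂ = 5.5
Q₂ − Q₁ > Q₃ − Q₂ ⇒ the lower half is more spread out ⇒ left-skewed.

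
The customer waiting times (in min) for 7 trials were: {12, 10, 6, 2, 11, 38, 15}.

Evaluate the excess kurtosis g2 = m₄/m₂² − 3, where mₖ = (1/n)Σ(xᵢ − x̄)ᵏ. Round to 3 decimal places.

x̄ = 13.4286
Σ(xᵢ − x̄)² = 811.7143 ⇒ m₂ = 115.95918
Σ(xᵢ − x̄)⁴ = 384808.2507 ⇒ m₄ = 54972.60725
m₂² = 13446.53228
g2 = m₄/m₂² − 3 = 4.08824 − 3 ≈ 1.088

1.088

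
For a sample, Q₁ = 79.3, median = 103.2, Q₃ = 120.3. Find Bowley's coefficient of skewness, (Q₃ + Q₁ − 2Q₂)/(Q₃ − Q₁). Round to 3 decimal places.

-0.166

numerator: Q₃ + Q₁ − 2Q₂ = 120.3 + 79.3 − 2×103.2 = -6.8000
denominator: Q₃ − Q₁ = 120.3 − 79.3 = 41.0000
Bowley skewness = -6.8000 / 41.0000 ≈ -0.166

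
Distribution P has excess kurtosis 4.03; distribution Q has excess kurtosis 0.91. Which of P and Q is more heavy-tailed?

Higher excess kurtosis ⇒ heavier tails relative to the normal distribution.
4.03 vs 0.91: the larger is 4.03, so P has heavier tails.

P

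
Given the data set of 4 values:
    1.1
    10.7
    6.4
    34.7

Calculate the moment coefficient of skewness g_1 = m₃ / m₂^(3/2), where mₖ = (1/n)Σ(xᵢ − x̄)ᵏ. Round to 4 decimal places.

0.9161

x̄ = (1.1 + 10.7 + 6.4 + 34.7) / 4 = 13.2250
deviations (xᵢ − x̄): -12.1250, -2.5250, -6.8250, 21.4750
Σ(xᵢ − x̄)² = 661.1475 ⇒ m₂ = 661.1475/4 = 165.28688
Σ(xᵢ − x̄)³ = 7787.1709 ⇒ m₃ = 7787.1709/4 = 1946.79272
m₂^(3/2) = 165.28688^(1.5) = 2124.99324
g_1 = m₃ / m₂^(3/2) = 1946.79272 / 2124.99324 ≈ 0.9161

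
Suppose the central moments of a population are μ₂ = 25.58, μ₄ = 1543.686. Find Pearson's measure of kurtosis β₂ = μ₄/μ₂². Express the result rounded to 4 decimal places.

μ₂² = 25.58² = 654.33640
μ₄/μ₂² = 1543.686 / 654.33640 = 2.35916
β₂ ≈ 2.3592

2.3592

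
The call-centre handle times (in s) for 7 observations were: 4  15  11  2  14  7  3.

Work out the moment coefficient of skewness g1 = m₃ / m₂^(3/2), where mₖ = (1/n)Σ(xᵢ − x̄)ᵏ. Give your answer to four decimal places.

x̄ = (4 + 15 + 11 + 2 + 14 + 7 + 3) / 7 = 8.0000
deviations (xᵢ − x̄): -4.0000, 7.0000, 3.0000, -6.0000, 6.0000, -1.0000, -5.0000
Σ(xᵢ − x̄)² = 172.0000 ⇒ m₂ = 172.0000/7 = 24.57143
Σ(xᵢ − x̄)³ = 180.0000 ⇒ m₃ = 180.0000/7 = 25.71429
m₂^(3/2) = 24.57143^(1.5) = 121.79953
g1 = m₃ / m₂^(3/2) = 25.71429 / 121.79953 ≈ 0.2111

0.2111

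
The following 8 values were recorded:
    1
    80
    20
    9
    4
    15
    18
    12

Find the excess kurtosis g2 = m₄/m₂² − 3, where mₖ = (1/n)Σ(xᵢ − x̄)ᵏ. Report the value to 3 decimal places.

2.410

x̄ = 19.8750
Σ(xᵢ − x̄)² = 4430.8750 ⇒ m₂ = 553.85938
Σ(xᵢ − x̄)⁴ = 13277184.9004 ⇒ m₄ = 1659648.11255
m₂² = 306760.20728
g2 = m₄/m₂² − 3 = 5.41025 − 3 ≈ 2.410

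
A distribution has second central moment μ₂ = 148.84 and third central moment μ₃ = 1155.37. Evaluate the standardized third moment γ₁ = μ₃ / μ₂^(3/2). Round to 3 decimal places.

σ = √μ₂ = √148.84 = 12.20000
σ³ = μ₂^(3/2) = 1815.84800
γ₁ = μ₃/σ³ = 1155.37 / 1815.84800 ≈ 0.636

0.636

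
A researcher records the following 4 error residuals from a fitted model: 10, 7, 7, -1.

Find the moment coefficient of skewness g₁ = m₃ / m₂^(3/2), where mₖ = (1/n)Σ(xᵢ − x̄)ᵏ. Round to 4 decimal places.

x̄ = (10 + 7 + 7 - 1) / 4 = 5.7500
deviations (xᵢ − x̄): 4.2500, 1.2500, 1.2500, -6.7500
Σ(xᵢ − x̄)² = 66.7500 ⇒ m₂ = 66.7500/4 = 16.68750
Σ(xᵢ − x̄)³ = -226.8750 ⇒ m₃ = -226.8750/4 = -56.71875
m₂^(3/2) = 16.68750^(1.5) = 68.16900
g₁ = m₃ / m₂^(3/2) = -56.71875 / 68.16900 ≈ -0.8320

-0.8320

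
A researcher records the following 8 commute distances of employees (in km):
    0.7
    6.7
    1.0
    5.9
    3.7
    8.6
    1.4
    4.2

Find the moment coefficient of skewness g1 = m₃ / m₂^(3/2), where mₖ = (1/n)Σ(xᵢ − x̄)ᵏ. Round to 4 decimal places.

0.2440

x̄ = (0.7 + 6.7 + 1.0 + 5.9 + 3.7 + 8.6 + 1.4 + 4.2) / 8 = 4.0250
deviations (xᵢ − x̄): -3.3250, 2.6750, -3.0250, 1.8750, -0.3250, 4.5750, -2.6250, 0.1750
Σ(xᵢ − x̄)² = 58.8350 ⇒ m₂ = 58.8350/8 = 7.35437
Σ(xᵢ − x̄)³ = 38.9332 ⇒ m₃ = 38.9332/8 = 4.86666
m₂^(3/2) = 7.35437^(1.5) = 19.94429
g1 = m₃ / m₂^(3/2) = 4.86666 / 19.94429 ≈ 0.2440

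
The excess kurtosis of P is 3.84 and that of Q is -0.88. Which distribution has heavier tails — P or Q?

P

Higher excess kurtosis ⇒ heavier tails relative to the normal distribution.
3.84 vs -0.88: the larger is 3.84, so P has heavier tails. (P is leptokurtic — heavier-than-normal tails; the other is platykurtic.)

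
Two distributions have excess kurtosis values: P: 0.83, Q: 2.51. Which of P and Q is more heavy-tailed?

Higher excess kurtosis ⇒ heavier tails relative to the normal distribution.
0.83 vs 2.51: the larger is 2.51, so Q has heavier tails.

Q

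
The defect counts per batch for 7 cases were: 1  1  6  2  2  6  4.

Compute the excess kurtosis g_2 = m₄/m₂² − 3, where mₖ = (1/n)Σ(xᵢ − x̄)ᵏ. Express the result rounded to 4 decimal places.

-1.4920

x̄ = 3.1429
Σ(xᵢ − x̄)² = 28.8571 ⇒ m₂ = 4.12245
Σ(xᵢ − x̄)⁴ = 179.3994 ⇒ m₄ = 25.62849
m₂² = 16.99459
g_2 = m₄/m₂² − 3 = 1.50804 − 3 ≈ -1.4920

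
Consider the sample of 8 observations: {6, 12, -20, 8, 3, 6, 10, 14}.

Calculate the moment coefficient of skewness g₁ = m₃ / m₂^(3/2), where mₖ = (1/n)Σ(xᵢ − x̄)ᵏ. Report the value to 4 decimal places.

-1.7807

x̄ = (6 + 12 - 20 + 8 + 3 + 6 + 10 + 14) / 8 = 4.8750
deviations (xᵢ − x̄): 1.1250, 7.1250, -24.8750, 3.1250, -1.8750, 1.1250, 5.1250, 9.1250
Σ(xᵢ − x̄)² = 794.8750 ⇒ m₂ = 794.8750/8 = 99.35938
Σ(xᵢ − x̄)³ = -14108.9063 ⇒ m₃ = -14108.9063/8 = -1763.61328
m₂^(3/2) = 99.35938^(1.5) = 990.40603
g₁ = m₃ / m₂^(3/2) = -1763.61328 / 990.40603 ≈ -1.7807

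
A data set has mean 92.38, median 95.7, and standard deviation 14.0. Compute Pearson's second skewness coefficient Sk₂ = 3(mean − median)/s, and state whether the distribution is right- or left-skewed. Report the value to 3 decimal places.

Sk₂ = 3(92.38 − 95.7) / 14.0 = 3 × -3.3200 / 14.0
    = -9.9600 / 14.0 ≈ -0.711
Sk₂ < 0 ⇒ mean < median ⇒ left-skewed (negative skew).

-0.711, left-skewed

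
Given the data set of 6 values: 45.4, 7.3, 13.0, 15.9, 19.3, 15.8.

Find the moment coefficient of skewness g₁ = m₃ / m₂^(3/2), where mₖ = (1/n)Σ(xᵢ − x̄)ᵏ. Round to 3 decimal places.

1.417

x̄ = (45.4 + 7.3 + 13.0 + 15.9 + 19.3 + 15.8) / 6 = 19.4500
deviations (xᵢ − x̄): 25.9500, -12.1500, -6.4500, -3.5500, -0.1500, -3.6500
Σ(xᵢ − x̄)² = 888.5750 ⇒ m₂ = 888.5750/6 = 148.09583
Σ(xᵢ − x̄)³ = 15319.4760 ⇒ m₃ = 15319.4760/6 = 2553.24600
m₂^(3/2) = 148.09583^(1.5) = 1802.24679
g₁ = m₃ / m₂^(3/2) = 2553.24600 / 1802.24679 ≈ 1.417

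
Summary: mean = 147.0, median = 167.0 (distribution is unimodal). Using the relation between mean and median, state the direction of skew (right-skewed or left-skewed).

left-skewed

mean − median = 147.0 − 167.0 = -20.0
mean < median ⇒ the longer tail is on the left ⇒ left-skewed (negatively skewed).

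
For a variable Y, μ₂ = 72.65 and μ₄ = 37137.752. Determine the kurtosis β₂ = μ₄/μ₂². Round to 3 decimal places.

μ₂² = 72.65² = 5278.02250
μ₄/μ₂² = 37137.752 / 5278.02250 = 7.03630
β₂ ≈ 7.036

7.036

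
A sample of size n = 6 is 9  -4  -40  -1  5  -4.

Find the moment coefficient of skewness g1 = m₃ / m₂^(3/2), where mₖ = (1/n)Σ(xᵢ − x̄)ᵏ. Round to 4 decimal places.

-1.4349

x̄ = (9 - 4 - 40 - 1 + 5 - 4) / 6 = -5.8333
deviations (xᵢ − x̄): 14.8333, 1.8333, -34.1667, 4.8333, 10.8333, 1.8333
Σ(xᵢ − x̄)² = 1534.8333 ⇒ m₂ = 1534.8333/6 = 255.80556
Σ(xᵢ − x̄)³ = -35224.4444 ⇒ m₃ = -35224.4444/6 = -5870.74074
m₂^(3/2) = 255.80556^(1.5) = 4091.33422
g1 = m₃ / m₂^(3/2) = -5870.74074 / 4091.33422 ≈ -1.4349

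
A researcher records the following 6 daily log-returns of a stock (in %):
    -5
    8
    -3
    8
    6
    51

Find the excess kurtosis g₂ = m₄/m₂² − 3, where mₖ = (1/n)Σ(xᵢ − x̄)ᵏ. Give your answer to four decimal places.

0.6958

x̄ = 10.8333
Σ(xᵢ − x̄)² = 2094.8333 ⇒ m₂ = 349.13889
Σ(xᵢ − x̄)⁴ = 2703075.4861 ⇒ m₄ = 450512.58102
m₂² = 121897.96373
g₂ = m₄/m₂² − 3 = 3.69582 − 3 ≈ 0.6958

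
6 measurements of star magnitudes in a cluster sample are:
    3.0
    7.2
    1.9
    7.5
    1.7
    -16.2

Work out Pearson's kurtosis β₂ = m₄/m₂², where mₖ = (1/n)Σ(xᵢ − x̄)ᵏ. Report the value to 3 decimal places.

x̄ = 0.8500
Σ(xᵢ − x̄)² = 381.6950 ⇒ m₂ = 63.61583
Σ(xᵢ − x̄)⁴ = 88112.5820 ⇒ m₄ = 14685.43034
m₂² = 4046.97425
β₂ = m₄/m₂² = 14685.43034 / 4046.97425 ≈ 3.629

3.629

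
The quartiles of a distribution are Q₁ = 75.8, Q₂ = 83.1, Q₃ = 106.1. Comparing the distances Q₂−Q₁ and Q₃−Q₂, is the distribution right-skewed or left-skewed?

Q₂ − Q₁ = 7.3;  Q₃ − Q₂ = 23.0
Q₃ − Q₂ > Q₂ − Q₁ ⇒ the upper half is more spread out ⇒ right-skewed.

right-skewed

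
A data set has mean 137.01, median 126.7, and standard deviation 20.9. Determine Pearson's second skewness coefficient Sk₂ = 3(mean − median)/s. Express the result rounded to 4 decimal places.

1.4799

Sk₂ = 3(137.01 − 126.7) / 20.9 = 3 × 10.3100 / 20.9
    = 30.9300 / 20.9 ≈ 1.4799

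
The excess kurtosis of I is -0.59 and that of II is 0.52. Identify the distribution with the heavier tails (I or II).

II

Higher excess kurtosis ⇒ heavier tails relative to the normal distribution.
-0.59 vs 0.52: the larger is 0.52, so II has heavier tails. (II is leptokurtic — heavier-than-normal tails; the other is platykurtic.)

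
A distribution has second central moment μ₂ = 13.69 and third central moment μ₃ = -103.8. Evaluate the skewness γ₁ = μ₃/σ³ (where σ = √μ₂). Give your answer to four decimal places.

-2.0492

σ = √μ₂ = √13.69 = 3.70000
σ³ = μ₂^(3/2) = 50.65300
γ₁ = μ₃/σ³ = -103.8 / 50.65300 ≈ -2.0492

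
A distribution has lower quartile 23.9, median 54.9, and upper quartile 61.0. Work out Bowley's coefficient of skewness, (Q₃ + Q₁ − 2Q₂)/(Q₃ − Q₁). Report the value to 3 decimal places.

-0.671

numerator: Q₃ + Q₁ − 2Q₂ = 61.0 + 23.9 − 2×54.9 = -24.9000
denominator: Q₃ − Q₁ = 61.0 − 23.9 = 37.1000
Bowley skewness = -24.9000 / 37.1000 ≈ -0.671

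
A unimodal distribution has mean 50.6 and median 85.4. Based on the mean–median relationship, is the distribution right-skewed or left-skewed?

left-skewed

mean − median = 50.6 − 85.4 = -34.8
mean < median ⇒ the longer tail is on the left ⇒ left-skewed (negatively skewed).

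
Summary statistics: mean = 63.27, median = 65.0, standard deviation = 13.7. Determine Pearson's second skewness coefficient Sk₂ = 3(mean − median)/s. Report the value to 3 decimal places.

-0.379

Sk₂ = 3(63.27 − 65.0) / 13.7 = 3 × -1.7300 / 13.7
    = -5.1900 / 13.7 ≈ -0.379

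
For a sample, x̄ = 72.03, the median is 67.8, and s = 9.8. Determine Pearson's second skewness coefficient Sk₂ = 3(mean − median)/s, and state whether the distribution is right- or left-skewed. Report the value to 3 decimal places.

1.295, right-skewed

Sk₂ = 3(72.03 − 67.8) / 9.8 = 3 × 4.2300 / 9.8
    = 12.6900 / 9.8 ≈ 1.295
Sk₂ > 0 ⇒ mean > median ⇒ right-skewed (positive skew).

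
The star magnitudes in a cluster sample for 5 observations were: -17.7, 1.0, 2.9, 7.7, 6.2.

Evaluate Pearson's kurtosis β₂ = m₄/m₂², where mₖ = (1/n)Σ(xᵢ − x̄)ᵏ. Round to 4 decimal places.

2.9306

x̄ = 0.0200
Σ(xᵢ − x̄)² = 420.4280 ⇒ m₂ = 84.08560
Σ(xᵢ − x̄)⁴ = 103602.2976 ⇒ m₄ = 20720.45951
m₂² = 7070.38813
β₂ = m₄/m₂² = 20720.45951 / 7070.38813 ≈ 2.9306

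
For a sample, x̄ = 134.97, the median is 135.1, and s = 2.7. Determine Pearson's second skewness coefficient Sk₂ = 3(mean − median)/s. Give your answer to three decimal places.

Sk₂ = 3(134.97 − 135.1) / 2.7 = 3 × -0.1300 / 2.7
    = -0.3900 / 2.7 ≈ -0.144

-0.144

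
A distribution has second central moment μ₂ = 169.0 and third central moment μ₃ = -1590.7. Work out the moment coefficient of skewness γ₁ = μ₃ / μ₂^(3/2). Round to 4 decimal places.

σ = √μ₂ = √169.0 = 13.00000
σ³ = μ₂^(3/2) = 2197.00000
γ₁ = μ₃/σ³ = -1590.7 / 2197.00000 ≈ -0.7240

-0.7240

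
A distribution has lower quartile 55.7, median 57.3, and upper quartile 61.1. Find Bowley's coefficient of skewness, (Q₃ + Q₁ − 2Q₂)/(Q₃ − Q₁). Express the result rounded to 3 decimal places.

numerator: Q₃ + Q₁ − 2Q₂ = 61.1 + 55.7 − 2×57.3 = 2.2000
denominator: Q₃ − Q₁ = 61.1 − 55.7 = 5.4000
Bowley skewness = 2.2000 / 5.4000 ≈ 0.407

0.407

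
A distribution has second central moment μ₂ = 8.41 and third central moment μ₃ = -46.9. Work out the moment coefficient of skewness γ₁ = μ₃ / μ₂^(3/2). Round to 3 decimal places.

-1.923

σ = √μ₂ = √8.41 = 2.90000
σ³ = μ₂^(3/2) = 24.38900
γ₁ = μ₃/σ³ = -46.9 / 24.38900 ≈ -1.923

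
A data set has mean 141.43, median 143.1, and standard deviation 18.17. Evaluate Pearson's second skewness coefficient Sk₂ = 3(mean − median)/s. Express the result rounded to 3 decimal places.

Sk₂ = 3(141.43 − 143.1) / 18.17 = 3 × -1.6700 / 18.17
    = -5.0100 / 18.17 ≈ -0.276

-0.276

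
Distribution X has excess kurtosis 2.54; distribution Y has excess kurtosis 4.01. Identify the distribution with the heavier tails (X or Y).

Y

Higher excess kurtosis ⇒ heavier tails relative to the normal distribution.
2.54 vs 4.01: the larger is 4.01, so Y has heavier tails.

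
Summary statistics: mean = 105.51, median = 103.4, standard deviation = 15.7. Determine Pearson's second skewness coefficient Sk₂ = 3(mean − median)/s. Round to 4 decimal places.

0.4032

Sk₂ = 3(105.51 − 103.4) / 15.7 = 3 × 2.1100 / 15.7
    = 6.3300 / 15.7 ≈ 0.4032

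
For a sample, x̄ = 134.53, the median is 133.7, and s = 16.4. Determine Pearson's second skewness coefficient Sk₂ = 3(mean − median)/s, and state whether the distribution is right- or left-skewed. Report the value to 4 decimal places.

Sk₂ = 3(134.53 − 133.7) / 16.4 = 3 × 0.8300 / 16.4
    = 2.4900 / 16.4 ≈ 0.1518
Sk₂ > 0 ⇒ mean > median ⇒ right-skewed (positive skew).

0.1518, right-skewed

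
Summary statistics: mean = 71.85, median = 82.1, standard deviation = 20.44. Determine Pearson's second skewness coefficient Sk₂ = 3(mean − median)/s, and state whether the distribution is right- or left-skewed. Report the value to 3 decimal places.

-1.504, left-skewed

Sk₂ = 3(71.85 − 82.1) / 20.44 = 3 × -10.2500 / 20.44
    = -30.7500 / 20.44 ≈ -1.504
Sk₂ < 0 ⇒ mean < median ⇒ left-skewed (negative skew).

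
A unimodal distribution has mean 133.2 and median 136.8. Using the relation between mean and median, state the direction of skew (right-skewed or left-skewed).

mean − median = 133.2 − 136.8 = -3.6
mean < median ⇒ the longer tail is on the left ⇒ left-skewed (negatively skewed).

left-skewed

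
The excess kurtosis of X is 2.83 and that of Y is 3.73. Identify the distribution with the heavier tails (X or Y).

Higher excess kurtosis ⇒ heavier tails relative to the normal distribution.
2.83 vs 3.73: the larger is 3.73, so Y has heavier tails.

Y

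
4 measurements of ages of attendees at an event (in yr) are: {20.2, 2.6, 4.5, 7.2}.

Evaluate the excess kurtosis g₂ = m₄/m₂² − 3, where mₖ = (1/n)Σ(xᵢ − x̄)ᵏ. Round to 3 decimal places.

-0.817

x̄ = 8.6250
Σ(xᵢ − x̄)² = 189.3275 ⇒ m₂ = 47.33188
Σ(xᵢ − x̄)⁴ = 19562.1982 ⇒ m₄ = 4890.54955
m₂² = 2240.30639
g₂ = m₄/m₂² − 3 = 2.18298 − 3 ≈ -0.817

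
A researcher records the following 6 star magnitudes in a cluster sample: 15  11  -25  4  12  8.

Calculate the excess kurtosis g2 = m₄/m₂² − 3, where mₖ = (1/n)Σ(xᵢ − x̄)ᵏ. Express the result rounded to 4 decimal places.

x̄ = 4.1667
Σ(xᵢ − x̄)² = 1090.8333 ⇒ m₂ = 181.80556
Σ(xᵢ − x̄)⁴ = 743616.1528 ⇒ m₄ = 123936.02546
m₂² = 33053.26003
g2 = m₄/m₂² − 3 = 3.74959 − 3 ≈ 0.7496

0.7496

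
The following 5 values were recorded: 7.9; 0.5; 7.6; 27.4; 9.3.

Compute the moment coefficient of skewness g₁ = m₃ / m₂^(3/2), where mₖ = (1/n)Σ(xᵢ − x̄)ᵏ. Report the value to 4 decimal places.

x̄ = (7.9 + 0.5 + 7.6 + 27.4 + 9.3) / 5 = 10.5400
deviations (xᵢ − x̄): -2.6400, -10.0400, -2.9400, 16.8600, -1.2400
Σ(xᵢ − x̄)² = 402.2120 ⇒ m₂ = 402.2120/5 = 80.44240
Σ(xᵢ − x̄)³ = 3734.8502 ⇒ m₃ = 3734.8502/5 = 746.97005
m₂^(3/2) = 80.44240^(1.5) = 721.48537
g₁ = m₃ / m₂^(3/2) = 746.97005 / 721.48537 ≈ 1.0353

1.0353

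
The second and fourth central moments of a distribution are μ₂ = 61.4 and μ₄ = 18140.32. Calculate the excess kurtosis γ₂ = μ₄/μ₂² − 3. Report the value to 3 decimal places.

μ₂² = 61.4² = 3769.96000
μ₄/μ₂² = 18140.32 / 3769.96000 = 4.81181
γ₂ = 4.81181 − 3 ≈ 1.812

1.812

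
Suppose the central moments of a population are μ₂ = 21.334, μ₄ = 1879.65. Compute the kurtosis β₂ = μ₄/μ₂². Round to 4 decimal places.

4.1298

μ₂² = 21.334² = 455.13956
μ₄/μ₂² = 1879.65 / 455.13956 = 4.12983
β₂ ≈ 4.1298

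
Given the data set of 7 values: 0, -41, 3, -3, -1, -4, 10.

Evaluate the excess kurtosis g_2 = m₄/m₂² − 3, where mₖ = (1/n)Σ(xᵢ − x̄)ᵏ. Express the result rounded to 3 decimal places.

x̄ = -5.1429
Σ(xᵢ − x̄)² = 1630.8571 ⇒ m₂ = 232.97959
Σ(xᵢ − x̄)⁴ = 1711108.4198 ⇒ m₄ = 244444.05998
m₂² = 54279.49021
g_2 = m₄/m₂² − 3 = 4.50343 − 3 ≈ 1.503

1.503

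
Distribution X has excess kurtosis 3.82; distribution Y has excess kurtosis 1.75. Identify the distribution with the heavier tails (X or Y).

X

Higher excess kurtosis ⇒ heavier tails relative to the normal distribution.
3.82 vs 1.75: the larger is 3.82, so X has heavier tails.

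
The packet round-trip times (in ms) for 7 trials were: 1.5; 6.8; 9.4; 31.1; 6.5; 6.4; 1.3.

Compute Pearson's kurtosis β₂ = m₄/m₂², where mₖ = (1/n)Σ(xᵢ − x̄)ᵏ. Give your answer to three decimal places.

x̄ = 9.0000
Σ(xᵢ − x̄)² = 621.9600 ⇒ m₂ = 88.85143
Σ(xᵢ − x̄)⁴ = 245331.9060 ⇒ m₄ = 35047.41514
m₂² = 7894.57636
β₂ = m₄/m₂² = 35047.41514 / 7894.57636 ≈ 4.439

4.439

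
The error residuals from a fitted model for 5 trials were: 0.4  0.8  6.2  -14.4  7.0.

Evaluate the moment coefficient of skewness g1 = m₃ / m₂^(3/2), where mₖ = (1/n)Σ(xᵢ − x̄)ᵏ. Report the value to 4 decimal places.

-1.0577

x̄ = (0.4 + 0.8 + 6.2 - 14.4 + 7.0) / 5 = 0.0000
deviations (xᵢ − x̄): 0.4000, 0.8000, 6.2000, -14.4000, 7.0000
Σ(xᵢ − x̄)² = 295.6000 ⇒ m₂ = 295.6000/5 = 59.12000
Σ(xᵢ − x̄)³ = -2404.0800 ⇒ m₃ = -2404.0800/5 = -480.81600
m₂^(3/2) = 59.12000^(1.5) = 454.57091
g1 = m₃ / m₂^(3/2) = -480.81600 / 454.57091 ≈ -1.0577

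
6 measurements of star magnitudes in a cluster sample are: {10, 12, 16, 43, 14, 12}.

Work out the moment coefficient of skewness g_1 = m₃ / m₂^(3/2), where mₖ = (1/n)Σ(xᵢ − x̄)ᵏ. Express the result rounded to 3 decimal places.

x̄ = (10 + 12 + 16 + 43 + 14 + 12) / 6 = 17.8333
deviations (xᵢ − x̄): -7.8333, -5.8333, -1.8333, 25.1667, -3.8333, -5.8333
Σ(xᵢ − x̄)² = 780.8333 ⇒ m₂ = 780.8333/6 = 130.13889
Σ(xᵢ − x̄)³ = 14999.4444 ⇒ m₃ = 14999.4444/6 = 2499.90741
m₂^(3/2) = 130.13889^(1.5) = 1484.60405
g_1 = m₃ / m₂^(3/2) = 2499.90741 / 1484.60405 ≈ 1.684

1.684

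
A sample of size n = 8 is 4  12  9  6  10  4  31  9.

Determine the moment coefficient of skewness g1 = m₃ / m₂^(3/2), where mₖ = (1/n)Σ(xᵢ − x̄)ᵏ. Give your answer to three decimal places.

1.792

x̄ = (4 + 12 + 9 + 6 + 10 + 4 + 31 + 9) / 8 = 10.6250
deviations (xᵢ − x̄): -6.6250, 1.3750, -1.6250, -4.6250, -0.6250, -6.6250, 20.3750, -1.6250
Σ(xᵢ − x̄)² = 531.8750 ⇒ m₂ = 531.8750/8 = 66.48438
Σ(xᵢ − x̄)³ = 7771.7813 ⇒ m₃ = 7771.7813/8 = 971.47266
m₂^(3/2) = 66.48438^(1.5) = 542.09997
g1 = m₃ / m₂^(3/2) = 971.47266 / 542.09997 ≈ 1.792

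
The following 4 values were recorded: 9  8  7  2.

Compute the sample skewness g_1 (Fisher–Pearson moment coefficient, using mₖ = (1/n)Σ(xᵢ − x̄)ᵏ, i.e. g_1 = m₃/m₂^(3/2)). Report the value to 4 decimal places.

x̄ = (9 + 8 + 7 + 2) / 4 = 6.5000
deviations (xᵢ − x̄): 2.5000, 1.5000, 0.5000, -4.5000
Σ(xᵢ − x̄)² = 29.0000 ⇒ m₂ = 29.0000/4 = 7.25000
Σ(xᵢ − x̄)³ = -72.0000 ⇒ m₃ = -72.0000/4 = -18.00000
m₂^(3/2) = 7.25000^(1.5) = 19.52122
g_1 = m₃ / m₂^(3/2) = -18.00000 / 19.52122 ≈ -0.9221

-0.9221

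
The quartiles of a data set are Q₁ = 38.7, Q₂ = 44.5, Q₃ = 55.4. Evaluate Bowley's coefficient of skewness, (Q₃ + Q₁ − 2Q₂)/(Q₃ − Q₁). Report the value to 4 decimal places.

numerator: Q₃ + Q₁ − 2Q₂ = 55.4 + 38.7 − 2×44.5 = 5.1000
denominator: Q₃ − Q₁ = 55.4 − 38.7 = 16.7000
Bowley skewness = 5.1000 / 16.7000 ≈ 0.3054

0.3054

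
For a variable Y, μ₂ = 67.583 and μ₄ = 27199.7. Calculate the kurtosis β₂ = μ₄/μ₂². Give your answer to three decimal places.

5.955

μ₂² = 67.583² = 4567.46189
μ₄/μ₂² = 27199.7 / 4567.46189 = 5.95510
β₂ ≈ 5.955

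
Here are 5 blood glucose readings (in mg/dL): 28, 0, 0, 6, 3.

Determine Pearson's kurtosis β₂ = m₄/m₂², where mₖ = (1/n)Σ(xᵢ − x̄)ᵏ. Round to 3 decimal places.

x̄ = 7.4000
Σ(xᵢ − x̄)² = 555.2000 ⇒ m₂ = 111.04000
Σ(xᵢ − x̄)⁴ = 186457.3760 ⇒ m₄ = 37291.47520
m₂² = 12329.88160
β₂ = m₄/m₂² = 37291.47520 / 12329.88160 ≈ 3.024

3.024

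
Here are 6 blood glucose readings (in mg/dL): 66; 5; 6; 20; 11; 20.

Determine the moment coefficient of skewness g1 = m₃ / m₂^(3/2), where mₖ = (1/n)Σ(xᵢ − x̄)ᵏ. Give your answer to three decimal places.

x̄ = (66 + 5 + 6 + 20 + 11 + 20) / 6 = 21.3333
deviations (xᵢ − x̄): 44.6667, -16.3333, -15.3333, -1.3333, -10.3333, -1.3333
Σ(xᵢ − x̄)² = 2607.3333 ⇒ m₂ = 2607.3333/6 = 434.55556
Σ(xᵢ − x̄)³ = 80044.4444 ⇒ m₃ = 80044.4444/6 = 13340.74074
m₂^(3/2) = 434.55556^(1.5) = 9058.74344
g1 = m₃ / m₂^(3/2) = 13340.74074 / 9058.74344 ≈ 1.473

1.473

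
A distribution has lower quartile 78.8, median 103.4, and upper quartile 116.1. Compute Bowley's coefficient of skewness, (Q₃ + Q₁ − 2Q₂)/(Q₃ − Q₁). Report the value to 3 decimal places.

-0.319

numerator: Q₃ + Q₁ − 2Q₂ = 116.1 + 78.8 − 2×103.4 = -11.9000
denominator: Q₃ − Q₁ = 116.1 − 78.8 = 37.3000
Bowley skewness = -11.9000 / 37.3000 ≈ -0.319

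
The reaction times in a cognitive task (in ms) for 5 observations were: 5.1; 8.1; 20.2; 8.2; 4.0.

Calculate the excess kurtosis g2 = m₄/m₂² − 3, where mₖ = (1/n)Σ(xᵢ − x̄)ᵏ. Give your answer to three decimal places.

x̄ = 9.1200
Σ(xᵢ − x̄)² = 167.0280 ⇒ m₂ = 33.40560
Σ(xᵢ − x̄)⁴ = 16021.7411 ⇒ m₄ = 3204.34822
m₂² = 1115.93411
g2 = m₄/m₂² − 3 = 2.87145 − 3 ≈ -0.129

-0.129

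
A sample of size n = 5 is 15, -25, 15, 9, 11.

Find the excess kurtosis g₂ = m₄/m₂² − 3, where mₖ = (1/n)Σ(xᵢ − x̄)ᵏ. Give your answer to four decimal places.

0.1330

x̄ = 5.0000
Σ(xᵢ − x̄)² = 1152.0000 ⇒ m₂ = 230.40000
Σ(xᵢ − x̄)⁴ = 831552.0000 ⇒ m₄ = 166310.40000
m₂² = 53084.16000
g₂ = m₄/m₂² − 3 = 3.13296 − 3 ≈ 0.1330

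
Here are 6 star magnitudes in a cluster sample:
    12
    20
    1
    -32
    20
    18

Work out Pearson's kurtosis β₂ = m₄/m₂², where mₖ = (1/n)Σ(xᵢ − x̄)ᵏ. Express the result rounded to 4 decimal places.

3.2929

x̄ = 6.5000
Σ(xᵢ − x̄)² = 2039.5000 ⇒ m₂ = 339.91667
Σ(xᵢ − x̄)⁴ = 2282815.3750 ⇒ m₄ = 380469.22917
m₂² = 115543.34028
β₂ = m₄/m₂² = 380469.22917 / 115543.34028 ≈ 3.2929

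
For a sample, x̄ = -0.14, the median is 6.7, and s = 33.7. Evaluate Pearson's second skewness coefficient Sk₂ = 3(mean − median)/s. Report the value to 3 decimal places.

Sk₂ = 3(-0.14 − 6.7) / 33.7 = 3 × -6.8400 / 33.7
    = -20.5200 / 33.7 ≈ -0.609

-0.609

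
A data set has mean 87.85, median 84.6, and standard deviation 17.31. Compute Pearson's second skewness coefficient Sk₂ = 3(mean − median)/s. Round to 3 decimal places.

0.563

Sk₂ = 3(87.85 − 84.6) / 17.31 = 3 × 3.2500 / 17.31
    = 9.7500 / 17.31 ≈ 0.563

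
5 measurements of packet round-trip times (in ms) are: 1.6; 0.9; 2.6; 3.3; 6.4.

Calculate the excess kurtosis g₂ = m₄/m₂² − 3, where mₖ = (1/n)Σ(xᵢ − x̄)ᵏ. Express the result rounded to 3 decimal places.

x̄ = 2.9600
Σ(xᵢ − x̄)² = 18.1720 ⇒ m₂ = 3.63440
Σ(xᵢ − x̄)⁴ = 161.4934 ⇒ m₄ = 32.29868
m₂² = 13.20886
g₂ = m₄/m₂² − 3 = 2.44523 − 3 ≈ -0.555

-0.555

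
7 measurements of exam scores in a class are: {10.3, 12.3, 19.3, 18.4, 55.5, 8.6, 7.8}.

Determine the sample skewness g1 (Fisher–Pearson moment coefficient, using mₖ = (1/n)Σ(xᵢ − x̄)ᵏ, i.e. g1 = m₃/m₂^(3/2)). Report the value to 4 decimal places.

1.7459

x̄ = (10.3 + 12.3 + 19.3 + 18.4 + 55.5 + 8.6 + 7.8) / 7 = 18.8857
deviations (xᵢ − x̄): -8.5857, -6.5857, 0.4143, -0.4857, 36.6143, -10.2857, -11.0857
Σ(xᵢ − x̄)² = 1686.7886 ⇒ m₂ = 1686.7886/7 = 240.96980
Σ(xᵢ − x̄)³ = 45716.2160 ⇒ m₃ = 45716.2160/7 = 6530.88799
m₂^(3/2) = 240.96980^(1.5) = 3740.62278
g1 = m₃ / m₂^(3/2) = 6530.88799 / 3740.62278 ≈ 1.7459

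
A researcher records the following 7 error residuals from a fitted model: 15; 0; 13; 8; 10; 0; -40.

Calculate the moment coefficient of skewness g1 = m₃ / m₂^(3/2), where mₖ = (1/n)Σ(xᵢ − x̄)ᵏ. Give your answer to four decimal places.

x̄ = (15 + 0 + 13 + 8 + 10 + 0 - 40) / 7 = 0.8571
deviations (xᵢ − x̄): 14.1429, -0.8571, 12.1429, 7.1429, 9.1429, -0.8571, -40.8571
Σ(xᵢ − x̄)² = 2152.8571 ⇒ m₂ = 2152.8571/7 = 307.55102
Σ(xᵢ − x̄)³ = -62456.3265 ⇒ m₃ = -62456.3265/7 = -8922.33236
m₂^(3/2) = 307.55102^(1.5) = 5393.56303
g1 = m₃ / m₂^(3/2) = -8922.33236 / 5393.56303 ≈ -1.6543

-1.6543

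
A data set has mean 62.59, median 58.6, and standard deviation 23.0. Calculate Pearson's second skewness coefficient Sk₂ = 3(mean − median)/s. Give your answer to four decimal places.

0.5204

Sk₂ = 3(62.59 − 58.6) / 23.0 = 3 × 3.9900 / 23.0
    = 11.9700 / 23.0 ≈ 0.5204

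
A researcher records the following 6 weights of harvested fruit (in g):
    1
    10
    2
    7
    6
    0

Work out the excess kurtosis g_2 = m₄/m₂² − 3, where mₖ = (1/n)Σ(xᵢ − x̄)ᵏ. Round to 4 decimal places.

-1.3997

x̄ = 4.3333
Σ(xᵢ − x̄)² = 77.3333 ⇒ m₂ = 12.88889
Σ(xᵢ − x̄)⁴ = 1595.1111 ⇒ m₄ = 265.85185
m₂² = 166.12346
g_2 = m₄/m₂² − 3 = 1.60033 − 3 ≈ -1.3997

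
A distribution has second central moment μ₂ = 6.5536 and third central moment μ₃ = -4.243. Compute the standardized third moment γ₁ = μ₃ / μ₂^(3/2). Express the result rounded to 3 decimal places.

σ = √μ₂ = √6.5536 = 2.56000
σ³ = μ₂^(3/2) = 16.77722
γ₁ = μ₃/σ³ = -4.243 / 16.77722 ≈ -0.253

-0.253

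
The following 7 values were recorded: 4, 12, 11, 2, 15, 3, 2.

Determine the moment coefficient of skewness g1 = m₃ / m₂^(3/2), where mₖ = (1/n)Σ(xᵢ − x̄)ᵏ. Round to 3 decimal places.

0.394

x̄ = (4 + 12 + 11 + 2 + 15 + 3 + 2) / 7 = 7.0000
deviations (xᵢ − x̄): -3.0000, 5.0000, 4.0000, -5.0000, 8.0000, -4.0000, -5.0000
Σ(xᵢ − x̄)² = 180.0000 ⇒ m₂ = 180.0000/7 = 25.71429
Σ(xᵢ − x̄)³ = 360.0000 ⇒ m₃ = 360.0000/7 = 51.42857
m₂^(3/2) = 25.71429^(1.5) = 130.39523
g1 = m₃ / m₂^(3/2) = 51.42857 / 130.39523 ≈ 0.394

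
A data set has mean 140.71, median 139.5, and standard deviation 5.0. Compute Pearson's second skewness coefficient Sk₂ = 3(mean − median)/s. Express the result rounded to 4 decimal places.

0.7260

Sk₂ = 3(140.71 − 139.5) / 5.0 = 3 × 1.2100 / 5.0
    = 3.6300 / 5.0 ≈ 0.7260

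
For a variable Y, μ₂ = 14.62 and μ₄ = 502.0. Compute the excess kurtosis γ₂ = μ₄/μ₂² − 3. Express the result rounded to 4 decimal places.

μ₂² = 14.62² = 213.74440
μ₄/μ₂² = 502.0 / 213.74440 = 2.34860
γ₂ = 2.34860 − 3 ≈ -0.6514

-0.6514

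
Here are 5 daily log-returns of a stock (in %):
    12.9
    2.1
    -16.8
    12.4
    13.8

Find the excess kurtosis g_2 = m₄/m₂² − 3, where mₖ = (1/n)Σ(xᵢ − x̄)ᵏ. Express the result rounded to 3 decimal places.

x̄ = 4.8800
Σ(xᵢ − x̄)² = 678.1880 ⇒ m₂ = 135.63760
Σ(xᵢ − x̄)⁴ = 234646.6583 ⇒ m₄ = 46929.33165
m₂² = 18397.55853
g_2 = m₄/m₂² − 3 = 2.55085 − 3 ≈ -0.449

-0.449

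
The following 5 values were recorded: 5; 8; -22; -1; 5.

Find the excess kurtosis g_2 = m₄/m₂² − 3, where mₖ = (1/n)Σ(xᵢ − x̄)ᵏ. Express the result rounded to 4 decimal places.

-0.1143

x̄ = -1.0000
Σ(xᵢ − x̄)² = 594.0000 ⇒ m₂ = 118.80000
Σ(xᵢ − x̄)⁴ = 203634.0000 ⇒ m₄ = 40726.80000
m₂² = 14113.44000
g_2 = m₄/m₂² − 3 = 2.88567 − 3 ≈ -0.1143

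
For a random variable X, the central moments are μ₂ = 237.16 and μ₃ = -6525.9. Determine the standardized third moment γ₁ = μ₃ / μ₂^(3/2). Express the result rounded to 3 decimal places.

-1.787

σ = √μ₂ = √237.16 = 15.40000
σ³ = μ₂^(3/2) = 3652.26400
γ₁ = μ₃/σ³ = -6525.9 / 3652.26400 ≈ -1.787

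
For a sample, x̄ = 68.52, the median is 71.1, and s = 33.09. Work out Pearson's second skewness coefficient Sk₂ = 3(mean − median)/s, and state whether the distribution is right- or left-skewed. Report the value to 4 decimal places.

Sk₂ = 3(68.52 − 71.1) / 33.09 = 3 × -2.5800 / 33.09
    = -7.7400 / 33.09 ≈ -0.2339
Sk₂ < 0 ⇒ mean < median ⇒ left-skewed (negative skew).

-0.2339, left-skewed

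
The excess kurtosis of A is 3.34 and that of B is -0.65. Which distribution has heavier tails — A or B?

Higher excess kurtosis ⇒ heavier tails relative to the normal distribution.
3.34 vs -0.65: the larger is 3.34, so A has heavier tails. (A is leptokurtic — heavier-than-normal tails; the other is platykurtic.)

A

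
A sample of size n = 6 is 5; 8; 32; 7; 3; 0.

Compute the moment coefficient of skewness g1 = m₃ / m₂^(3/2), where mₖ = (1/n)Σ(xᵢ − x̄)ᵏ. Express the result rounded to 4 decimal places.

x̄ = (5 + 8 + 32 + 7 + 3 + 0) / 6 = 9.1667
deviations (xᵢ − x̄): -4.1667, -1.1667, 22.8333, -2.1667, -6.1667, -9.1667
Σ(xᵢ − x̄)² = 666.8333 ⇒ m₂ = 666.8333/6 = 111.13889
Σ(xᵢ − x̄)³ = 10815.5556 ⇒ m₃ = 10815.5556/6 = 1802.59259
m₂^(3/2) = 111.13889^(1.5) = 1171.65318
g1 = m₃ / m₂^(3/2) = 1802.59259 / 1171.65318 ≈ 1.5385

1.5385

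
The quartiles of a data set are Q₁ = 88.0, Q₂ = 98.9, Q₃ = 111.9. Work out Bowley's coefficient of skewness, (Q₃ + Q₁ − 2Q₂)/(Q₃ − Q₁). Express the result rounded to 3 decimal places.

0.088

numerator: Q₃ + Q₁ − 2Q₂ = 111.9 + 88.0 − 2×98.9 = 2.1000
denominator: Q₃ − Q₁ = 111.9 − 88.0 = 23.9000
Bowley skewness = 2.1000 / 23.9000 ≈ 0.088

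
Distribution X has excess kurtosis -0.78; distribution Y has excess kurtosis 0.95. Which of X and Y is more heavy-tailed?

Higher excess kurtosis ⇒ heavier tails relative to the normal distribution.
-0.78 vs 0.95: the larger is 0.95, so Y has heavier tails. (Y is leptokurtic — heavier-than-normal tails; the other is platykurtic.)

Y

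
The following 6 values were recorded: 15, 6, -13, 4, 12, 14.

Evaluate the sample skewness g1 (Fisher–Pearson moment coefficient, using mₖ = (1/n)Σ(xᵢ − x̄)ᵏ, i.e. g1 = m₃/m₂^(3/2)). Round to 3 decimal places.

x̄ = (15 + 6 - 13 + 4 + 12 + 14) / 6 = 6.3333
deviations (xᵢ − x̄): 8.6667, -0.3333, -19.3333, -2.3333, 5.6667, 7.6667
Σ(xᵢ − x̄)² = 545.3333 ⇒ m₂ = 545.3333/6 = 90.88889
Σ(xᵢ − x̄)³ = -5955.5556 ⇒ m₃ = -5955.5556/6 = -992.59259
m₂^(3/2) = 90.88889^(1.5) = 866.49526
g1 = m₃ / m₂^(3/2) = -992.59259 / 866.49526 ≈ -1.146

-1.146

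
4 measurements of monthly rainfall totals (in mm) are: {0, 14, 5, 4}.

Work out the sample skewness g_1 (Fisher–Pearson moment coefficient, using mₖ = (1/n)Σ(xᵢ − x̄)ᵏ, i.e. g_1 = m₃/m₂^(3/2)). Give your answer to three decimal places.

x̄ = (0 + 14 + 5 + 4) / 4 = 5.7500
deviations (xᵢ − x̄): -5.7500, 8.2500, -0.7500, -1.7500
Σ(xᵢ − x̄)² = 104.7500 ⇒ m₂ = 104.7500/4 = 26.18750
Σ(xᵢ − x̄)³ = 365.6250 ⇒ m₃ = 365.6250/4 = 91.40625
m₂^(3/2) = 26.18750^(1.5) = 134.01119
g_1 = m₃ / m₂^(3/2) = 91.40625 / 134.01119 ≈ 0.682

0.682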